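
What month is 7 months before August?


August is month 8
8 - 7 = 1

January


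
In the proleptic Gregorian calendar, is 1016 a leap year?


Gregorian leap year rule: divisible by 4, but not by 100, unless also by 400.
1016 is divisible by 4 but not 100 -> leap year

Yes


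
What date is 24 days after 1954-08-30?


Start: 1954-08-30, add 24 days
August 1954 has 31 days: 31 - 30 = 1 day to August 31 -> 23 left
September 1954: 23 <= 30 -> lands on September 23

Result: 1954-09-23


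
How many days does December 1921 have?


December 1921

31 days


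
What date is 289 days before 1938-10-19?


Start: 1938-10-19, subtract 289 days
Back 19 days from October 19 reaches September 30, 1938 -> 270 left
September 1938 has 30 days -> back to August 31, 1938 -> 240 left
August 1938 has 31 days -> back to July 31, 1938 -> 209 left
July 1938 has 31 days -> back to June 30, 1938 -> 178 left
June 1938 has 30 days -> back to May 31, 1938 -> 148 left
May 1938 has 31 days -> back to April 30, 1938 -> 117 left
April 1938 has 30 days -> back to March 31, 1938 -> 87 left
March 1938 has 31 days -> back to February 28, 1938 -> 56 left
February 1938 has 28 days -> back to January 31, 1938 -> 28 left
January 1938: 31 - 28 = 3 -> lands on January 3

Result: 1938-01-03


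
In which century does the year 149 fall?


Century = (year - 1) // 100 + 1
= (149 - 1) // 100 + 1
= 148 // 100 + 1
= 1 + 1

2nd century


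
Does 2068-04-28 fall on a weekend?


Anchor: Jan 1, 2068. With p = 2068 - 1 = 2067: (p + p//4 - p//100 + p//400) mod 7 = (2067 + 516 - 20 + 5) mod 7 = 2568 mod 7 = 6 -> Sunday (Mon=0 ... Sun=6)
Day of year: 119; offset = 118
Weekday index = (6 + 118) mod 7 = 5 -> Saturday
Weekend days: Saturday, Sunday

Yes


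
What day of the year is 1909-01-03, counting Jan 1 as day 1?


Date: January 3, 1909
No months before January
Plus 3 days in January

Day of year: 3


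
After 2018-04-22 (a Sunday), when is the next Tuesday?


Current: Sunday
Target: Tuesday
Days ahead: 2

Next Tuesday: 2018-04-24


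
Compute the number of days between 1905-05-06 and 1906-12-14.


From 1905-05-06 to 1906-12-14
1905-05-06: days before May = 31 + 28 + 31 + 30 = 120 (1905 is not a leap year); day of year = 120 + 6 = 126
1906-12-14: days before December = 31 + 28 + 31 + 30 + 31 + 30 + 31 + 31 + 30 + 31 + 30 = 334 (1906 is not a leap year); day of year = 334 + 14 = 348
Rest of 1905: 365 - 126 = 239
Total = 239 + 348 = 587

587 days


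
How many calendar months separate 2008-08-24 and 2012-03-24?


From August 2008 to March 2012
4 years * 12 = 48 months, minus 5 months = 43

43 months


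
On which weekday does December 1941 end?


December 1941 has 31 days
Anchor: Jan 1, 1941. With p = 1941 - 1 = 1940: (p + p//4 - p//100 + p//400) mod 7 = (1940 + 485 - 19 + 4) mod 7 = 2410 mod 7 = 2 -> Wednesday (Mon=0 ... Sun=6)
Days before December (Jan-Nov): 334; December 1 index = (2 + 334) mod 7 = 0 -> Monday
Last day offset: 31 - 1 = 30 days
Weekday index = (0 + 30) mod 7 = 2

Wednesday, December 31


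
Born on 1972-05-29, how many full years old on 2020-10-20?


Birth: 1972-05-29
Reference: 2020-10-20
Year difference: 2020 - 1972 = 48

48 years old


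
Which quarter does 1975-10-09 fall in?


Month: October (month 10)
Q1: Jan-Mar, Q2: Apr-Jun, Q3: Jul-Sep, Q4: Oct-Dec

Q4


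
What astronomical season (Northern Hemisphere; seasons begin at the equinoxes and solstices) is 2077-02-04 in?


Date: February 4
Astronomical Winter (approx.; exact equinox/solstice day varies by year): December 21 to March 19
February 4 falls within the Winter window

Winter


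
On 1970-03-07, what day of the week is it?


Date: March 7, 1970
Anchor: Jan 1, 1970. With p = 1970 - 1 = 1969: (p + p//4 - p//100 + p//400) mod 7 = (1969 + 492 - 19 + 4) mod 7 = 2446 mod 7 = 3 -> Thursday (Mon=0 ... Sun=6)
Days before March (Jan-Feb): 59; offset = 59 + 7 - 1 = 65
Weekday index = (3 + 65) mod 7 = 5

Day of the week: Saturday


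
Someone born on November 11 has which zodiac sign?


Date: November 11
Conventional tropical zodiac dates: Scorpio from October 23 onward; Sagittarius starts November 22
November 11 falls within the Scorpio range

Scorpio


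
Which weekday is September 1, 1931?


Target: September 1, 1931
Anchor: Jan 1, 1931. With p = 1931 - 1 = 1930: (p + p//4 - p//100 + p//400) mod 7 = (1930 + 482 - 19 + 4) mod 7 = 2397 mod 7 = 3 -> Thursday (Mon=0 ... Sun=6)
Days before September (Jan-Aug): 243 days
Weekday index = (3 + 243) mod 7 = 1

Tuesday


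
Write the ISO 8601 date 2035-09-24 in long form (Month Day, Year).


ISO 2035-09-24 parses as year=2035, month=09, day=24
Month 9 -> September

September 24, 2035


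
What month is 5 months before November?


November is month 11
11 - 5 = 6

June


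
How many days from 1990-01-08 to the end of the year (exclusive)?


Day of year: 8 of 365
Remaining = 365 - 8

357 days


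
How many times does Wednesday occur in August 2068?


August 2068 has 31 days
Anchor: Jan 1, 2068. With p = 2068 - 1 = 2067: (p + p//4 - p//100 + p//400) mod 7 = (2067 + 516 - 20 + 5) mod 7 = 2568 mod 7 = 6 -> Sunday (Mon=0 ... Sun=6)
Days before August (Jan-Jul): 213; August 1 index = (6 + 213) mod 7 = 2 -> Wednesday
First Wednesday is August 1
Wednesdays: 1, 8, 15, 22, 29

5 Wednesdays


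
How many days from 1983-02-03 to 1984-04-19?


From 1983-02-03 to 1984-04-19
1983-02-03: days before February = 31; day of year = 31 + 3 = 34
1984-04-19: days before April = 31 + 29 + 31 = 91 (1984 is a leap year); day of year = 91 + 19 = 110
Rest of 1983: 365 - 34 = 331
Total = 331 + 110 = 441

441 days


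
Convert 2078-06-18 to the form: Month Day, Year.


ISO 2078-06-18 parses as year=2078, month=06, day=18
Month 6 -> June

June 18, 2078


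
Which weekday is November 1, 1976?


Target: November 1, 1976
Anchor: Jan 1, 1976. With p = 1976 - 1 = 1975: (p + p//4 - p//100 + p//400) mod 7 = (1975 + 493 - 19 + 4) mod 7 = 2453 mod 7 = 3 -> Thursday (Mon=0 ... Sun=6)
Days before November (Jan-Oct): 305 days
Weekday index = (3 + 305) mod 7 = 0

Monday


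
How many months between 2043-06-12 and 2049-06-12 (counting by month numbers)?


From June 2043 to June 2049
6 years * 12 = 72 months = 72

72 months


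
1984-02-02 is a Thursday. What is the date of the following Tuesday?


Current: Thursday
Target: Tuesday
Days ahead: 5

Next Tuesday: 1984-02-07


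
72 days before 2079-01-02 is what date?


Start: 2079-01-02, subtract 72 days
Back 2 days from January 2 reaches December 31, 2078 -> 70 left
December 2078 has 31 days -> back to November 30, 2078 -> 39 left
November 2078 has 30 days -> back to October 31, 2078 -> 9 left
October 2078: 31 - 9 = 22 -> lands on October 22

Result: 2078-10-22


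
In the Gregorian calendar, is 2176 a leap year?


Gregorian leap year rule: divisible by 4, but not by 100, unless also by 400.
2176 is divisible by 4 but not 100 -> leap year

Yes


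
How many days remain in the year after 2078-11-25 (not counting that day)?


Day of year: 329 of 365
Remaining = 365 - 329

36 days


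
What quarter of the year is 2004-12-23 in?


Month: December (month 12)
Q1: Jan-Mar, Q2: Apr-Jun, Q3: Jul-Sep, Q4: Oct-Dec

Q4


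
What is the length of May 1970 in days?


May 1970

31 days


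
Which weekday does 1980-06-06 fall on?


Date: June 6, 1980
Anchor: Jan 1, 1980. With p = 1980 - 1 = 1979: (p + p//4 - p//100 + p//400) mod 7 = (1979 + 494 - 19 + 4) mod 7 = 2458 mod 7 = 1 -> Tuesday (Mon=0 ... Sun=6)
Days before June (Jan-May): 152; offset = 152 + 6 - 1 = 157
Weekday index = (1 + 157) mod 7 = 4

Day of the week: Friday


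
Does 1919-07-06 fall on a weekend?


Anchor: Jan 1, 1919. With p = 1919 - 1 = 1918: (p + p//4 - p//100 + p//400) mod 7 = (1918 + 479 - 19 + 4) mod 7 = 2382 mod 7 = 2 -> Wednesday (Mon=0 ... Sun=6)
Day of year: 187; offset = 186
Weekday index = (2 + 186) mod 7 = 6 -> Sunday
Weekend days: Saturday, Sunday

Yes


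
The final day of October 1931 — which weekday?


October 1931 has 31 days
Anchor: Jan 1, 1931. With p = 1931 - 1 = 1930: (p + p//4 - p//100 + p//400) mod 7 = (1930 + 482 - 19 + 4) mod 7 = 2397 mod 7 = 3 -> Thursday (Mon=0 ... Sun=6)
Days before October (Jan-Sep): 273; October 1 index = (3 + 273) mod 7 = 3 -> Thursday
Last day offset: 31 - 1 = 30 days
Weekday index = (3 + 30) mod 7 = 5

Saturday, October 31


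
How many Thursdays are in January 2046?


January 2046 has 31 days
Anchor: Jan 1, 2046. With p = 2046 - 1 = 2045: (p + p//4 - p//100 + p//400) mod 7 = (2045 + 511 - 20 + 5) mod 7 = 2541 mod 7 = 0 -> Monday (Mon=0 ... Sun=6)
January 1 is the anchor itself -> Monday
First Thursday is January 4
Thursdays: 4, 11, 18, 25

4 Thursdays


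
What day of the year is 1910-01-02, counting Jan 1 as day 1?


Date: January 2, 1910
No months before January
Plus 2 days in January

Day of year: 2


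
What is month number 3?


Month 3 of 12

March


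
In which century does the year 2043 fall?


Century = (year - 1) // 100 + 1
= (2043 - 1) // 100 + 1
= 2042 // 100 + 1
= 20 + 1

21st century


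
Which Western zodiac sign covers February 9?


Date: February 9
Conventional tropical zodiac dates: Aquarius from January 20 onward; Pisces starts February 19
February 9 falls within the Aquarius range

Aquarius


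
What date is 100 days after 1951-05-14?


Start: 1951-05-14, add 100 days
May 1951 has 31 days: 31 - 14 = 17 days to May 31 -> 83 left
June 1951 has 30 days -> 53 left
July 1951 has 31 days -> 22 left
August 1951: 22 <= 31 -> lands on August 22

Result: 1951-08-22


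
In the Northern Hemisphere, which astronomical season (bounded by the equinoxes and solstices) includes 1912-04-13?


Date: April 13
Astronomical Spring (approx.; exact equinox/solstice day varies by year): March 20 to June 20
April 13 falls within the Spring window

Spring


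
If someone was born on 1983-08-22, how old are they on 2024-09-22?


Birth: 1983-08-22
Reference: 2024-09-22
Year difference: 2024 - 1983 = 41

41 years old


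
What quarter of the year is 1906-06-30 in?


Month: June (month 6)
Q1: Jan-Mar, Q2: Apr-Jun, Q3: Jul-Sep, Q4: Oct-Dec

Q2


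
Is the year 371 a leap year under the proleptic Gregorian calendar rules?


Gregorian leap year rule: divisible by 4, but not by 100, unless also by 400.
371 is not divisible by 4 -> not a leap year

No


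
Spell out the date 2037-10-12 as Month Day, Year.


ISO 2037-10-12 parses as year=2037, month=10, day=12
Month 10 -> October

October 12, 2037


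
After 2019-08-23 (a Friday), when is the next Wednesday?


Current: Friday
Target: Wednesday
Days ahead: 5

Next Wednesday: 2019-08-28


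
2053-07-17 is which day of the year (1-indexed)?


Date: July 17, 2053
Days in months 1 through 6: 181
Plus 17 days in July

Day of year: 198


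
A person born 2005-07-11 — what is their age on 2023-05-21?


Birth: 2005-07-11
Reference: 2023-05-21
Year difference: 2023 - 2005 = 18
Birthday not yet reached in 2023, subtract 1

17 years old


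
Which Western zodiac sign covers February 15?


Date: February 15
Conventional tropical zodiac dates: Aquarius from January 20 onward; Pisces starts February 19
February 15 falls within the Aquarius range

Aquarius


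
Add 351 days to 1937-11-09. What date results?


Start: 1937-11-09, add 351 days
November 1937 has 30 days: 30 - 9 = 21 days to November 30 -> 330 left
December 1937 has 31 days -> 299 left
January 1938 has 31 days -> 268 left
February 1938 has 28 days -> 240 left
March 1938 has 31 days -> 209 left
April 1938 has 30 days -> 179 left
May 1938 has 31 days -> 148 left
June 1938 has 30 days -> 118 left
July 1938 has 31 days -> 87 left
August 1938 has 31 days -> 56 left
September 1938 has 30 days -> 26 left
October 1938: 26 <= 31 -> lands on October 26

Result: 1938-10-26


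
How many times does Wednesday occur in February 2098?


February 2098 has 28 days
Anchor: Jan 1, 2098. With p = 2098 - 1 = 2097: (p + p//4 - p//100 + p//400) mod 7 = (2097 + 524 - 20 + 5) mod 7 = 2606 mod 7 = 2 -> Wednesday (Mon=0 ... Sun=6)
Days before February (Jan): 31; February 1 index = (2 + 31) mod 7 = 5 -> Saturday
First Wednesday is February 5
Wednesdays: 5, 12, 19, 26

4 Wednesdays


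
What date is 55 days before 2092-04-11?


Start: 2092-04-11, subtract 55 days
Back 11 days from April 11 reaches March 31, 2092 -> 44 left
March 2092 has 31 days -> back to February 29, 2092 -> 13 left
February 2092: 29 - 13 = 16 -> lands on February 16

Result: 2092-02-16


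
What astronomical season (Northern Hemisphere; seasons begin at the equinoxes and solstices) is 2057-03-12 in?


Date: March 12
Astronomical Winter (approx.; exact equinox/solstice day varies by year): December 21 to March 19
March 12 falls within the Winter window

Winter


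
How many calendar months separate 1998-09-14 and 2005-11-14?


From September 1998 to November 2005
7 years * 12 = 84 months, plus 2 months = 86

86 months


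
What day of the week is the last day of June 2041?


June 2041 has 30 days
Anchor: Jan 1, 2041. With p = 2041 - 1 = 2040: (p + p//4 - p//100 + p//400) mod 7 = (2040 + 510 - 20 + 5) mod 7 = 2535 mod 7 = 1 -> Tuesday (Mon=0 ... Sun=6)
Days before June (Jan-May): 151; June 1 index = (1 + 151) mod 7 = 5 -> Saturday
Last day offset: 30 - 1 = 29 days
Weekday index = (5 + 29) mod 7 = 6

Sunday, June 30


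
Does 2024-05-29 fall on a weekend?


Anchor: Jan 1, 2024. With p = 2024 - 1 = 2023: (p + p//4 - p//100 + p//400) mod 7 = (2023 + 505 - 20 + 5) mod 7 = 2513 mod 7 = 0 -> Monday (Mon=0 ... Sun=6)
Day of year: 150; offset = 149
Weekday index = (0 + 149) mod 7 = 2 -> Wednesday
Weekend days: Saturday, Sunday

No


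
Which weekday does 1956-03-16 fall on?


Date: March 16, 1956
Anchor: Jan 1, 1956. With p = 1956 - 1 = 1955: (p + p//4 - p//100 + p//400) mod 7 = (1955 + 488 - 19 + 4) mod 7 = 2428 mod 7 = 6 -> Sunday (Mon=0 ... Sun=6)
Days before March (Jan-Feb): 60; offset = 60 + 16 - 1 = 75
Weekday index = (6 + 75) mod 7 = 4

Day of the week: Friday


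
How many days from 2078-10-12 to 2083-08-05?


From 2078-10-12 to 2083-08-05
2078-10-12: days before October = 31 + 28 + 31 + 30 + 31 + 30 + 31 + 31 + 30 = 273 (2078 is not a leap year); day of year = 273 + 12 = 285
2083-08-05: days before August = 31 + 28 + 31 + 30 + 31 + 30 + 31 = 212 (2083 is not a leap year); day of year = 212 + 5 = 217
Rest of 2078: 365 - 285 = 80
Full years 2079 (365), 2080 (366), 2081 (365), 2082 (365): 1461
Total = 80 + 1461 + 217 = 1758

1758 days


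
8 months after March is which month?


March is month 3
3 + 8 = 11

November


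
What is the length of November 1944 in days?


November 1944

30 days


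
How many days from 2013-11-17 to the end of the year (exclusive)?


Day of year: 321 of 365
Remaining = 365 - 321

44 days


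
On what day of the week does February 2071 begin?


Target: February 1, 2071
Anchor: Jan 1, 2071. With p = 2071 - 1 = 2070: (p + p//4 - p//100 + p//400) mod 7 = (2070 + 517 - 20 + 5) mod 7 = 2572 mod 7 = 3 -> Thursday (Mon=0 ... Sun=6)
Days before February (Jan): 31 days
Weekday index = (3 + 31) mod 7 = 6

Sunday


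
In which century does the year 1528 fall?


Century = (year - 1) // 100 + 1
= (1528 - 1) // 100 + 1
= 1527 // 100 + 1
= 15 + 1

16th century


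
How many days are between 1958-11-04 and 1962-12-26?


From 1958-11-04 to 1962-12-26
1958-11-04: days before November = 31 + 28 + 31 + 30 + 31 + 30 + 31 + 31 + 30 + 31 = 304 (1958 is not a leap year); day of year = 304 + 4 = 308
1962-12-26: days before December = 31 + 28 + 31 + 30 + 31 + 30 + 31 + 31 + 30 + 31 + 30 = 334 (1962 is not a leap year); day of year = 334 + 26 = 360
Rest of 1958: 365 - 308 = 57
Full years 1959 (365), 1960 (366), 1961 (365): 1096
Total = 57 + 1096 + 360 = 1513

1513 days


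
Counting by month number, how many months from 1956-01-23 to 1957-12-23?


From January 1956 to December 1957
1 year * 12 = 12 months, plus 11 months = 23

23 months


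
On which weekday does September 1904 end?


September 1904 has 30 days
Anchor: Jan 1, 1904. With p = 1904 - 1 = 1903: (p + p//4 - p//100 + p//400) mod 7 = (1903 + 475 - 19 + 4) mod 7 = 2363 mod 7 = 4 -> Friday (Mon=0 ... Sun=6)
Days before September (Jan-Aug): 244; September 1 index = (4 + 244) mod 7 = 3 -> Thursday
Last day offset: 30 - 1 = 29 days
Weekday index = (3 + 29) mod 7 = 4

Friday, September 30


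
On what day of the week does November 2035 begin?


Target: November 1, 2035
Anchor: Jan 1, 2035. With p = 2035 - 1 = 2034: (p + p//4 - p//100 + p//400) mod 7 = (2034 + 508 - 20 + 5) mod 7 = 2527 mod 7 = 0 -> Monday (Mon=0 ... Sun=6)
Days before November (Jan-Oct): 304 days
Weekday index = (0 + 304) mod 7 = 3

Thursday


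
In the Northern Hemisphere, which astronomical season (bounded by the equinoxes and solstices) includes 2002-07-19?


Date: July 19
Astronomical Summer (approx.; exact equinox/solstice day varies by year): June 21 to September 21
July 19 falls within the Summer window

Summer


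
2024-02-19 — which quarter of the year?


Month: February (month 2)
Q1: Jan-Mar, Q2: Apr-Jun, Q3: Jul-Sep, Q4: Oct-Dec

Q1


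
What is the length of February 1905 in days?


February 1905 (leap year: no)

28 days


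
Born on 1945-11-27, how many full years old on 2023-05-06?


Birth: 1945-11-27
Reference: 2023-05-06
Year difference: 2023 - 1945 = 78
Birthday not yet reached in 2023, subtract 1

77 years old


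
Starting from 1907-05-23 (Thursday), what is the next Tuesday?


Current: Thursday
Target: Tuesday
Days ahead: 5

Next Tuesday: 1907-05-28


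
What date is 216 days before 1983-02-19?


Start: 1983-02-19, subtract 216 days
Back 19 days from February 19 reaches January 31, 1983 -> 197 left
January 1983 has 31 days -> back to December 31, 1982 -> 166 left
December 1982 has 31 days -> back to November 30, 1982 -> 135 left
November 1982 has 30 days -> back to October 31, 1982 -> 105 left
October 1982 has 31 days -> back to September 30, 1982 -> 74 left
September 1982 has 30 days -> back to August 31, 1982 -> 44 left
August 1982 has 31 days -> back to July 31, 1982 -> 13 left
July 1982: 31 - 13 = 18 -> lands on July 18

Result: 1982-07-18


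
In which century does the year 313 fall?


Century = (year - 1) // 100 + 1
= (313 - 1) // 100 + 1
= 312 // 100 + 1
= 3 + 1

4th century


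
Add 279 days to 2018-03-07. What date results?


Start: 2018-03-07, add 279 days
March 2018 has 31 days: 31 - 7 = 24 days to March 31 -> 255 left
April 2018 has 30 days -> 225 left
May 2018 has 31 days -> 194 left
June 2018 has 30 days -> 164 left
July 2018 has 31 days -> 133 left
August 2018 has 31 days -> 102 left
September 2018 has 30 days -> 72 left
October 2018 has 31 days -> 41 left
November 2018 has 30 days -> 11 left
December 2018: 11 <= 31 -> lands on December 11

Result: 2018-12-11


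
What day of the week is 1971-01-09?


Date: January 9, 1971
Anchor: Jan 1, 1971. With p = 1971 - 1 = 1970: (p + p//4 - p//100 + p//400) mod 7 = (1970 + 492 - 19 + 4) mod 7 = 2447 mod 7 = 4 -> Friday (Mon=0 ... Sun=6)
Days into year = 9 - 1 = 8
Weekday index = (4 + 8) mod 7 = 5

Day of the week: Saturday


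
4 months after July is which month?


July is month 7
7 + 4 = 11

November


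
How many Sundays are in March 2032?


March 2032 has 31 days
Anchor: Jan 1, 2032. With p = 2032 - 1 = 2031: (p + p//4 - p//100 + p//400) mod 7 = (2031 + 507 - 20 + 5) mod 7 = 2523 mod 7 = 3 -> Thursday (Mon=0 ... Sun=6)
Days before March (Jan-Feb): 60; March 1 index = (3 + 60) mod 7 = 0 -> Monday
First Sunday is March 7
Sundays: 7, 14, 21, 28

4 Sundays


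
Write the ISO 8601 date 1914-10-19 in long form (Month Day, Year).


ISO 1914-10-19 parses as year=1914, month=10, day=19
Month 10 -> October

October 19, 1914


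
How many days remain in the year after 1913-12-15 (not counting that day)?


Day of year: 349 of 365
Remaining = 365 - 349

16 days


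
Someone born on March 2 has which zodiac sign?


Date: March 2
Conventional tropical zodiac dates: Pisces from February 19 onward; Aries starts March 21
March 2 falls within the Pisces range

Pisces


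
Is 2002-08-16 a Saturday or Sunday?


Anchor: Jan 1, 2002. With p = 2002 - 1 = 2001: (p + p//4 - p//100 + p//400) mod 7 = (2001 + 500 - 20 + 5) mod 7 = 2486 mod 7 = 1 -> Tuesday (Mon=0 ... Sun=6)
Day of year: 228; offset = 227
Weekday index = (1 + 227) mod 7 = 4 -> Friday
Weekend days: Saturday, Sunday

No


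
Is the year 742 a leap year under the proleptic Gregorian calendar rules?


Gregorian leap year rule: divisible by 4, but not by 100, unless also by 400.
742 is not divisible by 4 -> not a leap year

No


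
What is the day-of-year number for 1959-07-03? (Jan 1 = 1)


Date: July 3, 1959
Days in months 1 through 6: 181
Plus 3 days in July

Day of year: 184


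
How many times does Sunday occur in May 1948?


May 1948 has 31 days
Anchor: Jan 1, 1948. With p = 1948 - 1 = 1947: (p + p//4 - p//100 + p//400) mod 7 = (1947 + 486 - 19 + 4) mod 7 = 2418 mod 7 = 3 -> Thursday (Mon=0 ... Sun=6)
Days before May (Jan-Apr): 121; May 1 index = (3 + 121) mod 7 = 5 -> Saturday
First Sunday is May 2
Sundays: 2, 9, 16, 23, 30

5 Sundays


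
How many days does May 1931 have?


May 1931

31 days


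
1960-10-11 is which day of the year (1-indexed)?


Date: October 11, 1960
Days in months 1 through 9: 274
Plus 11 days in October

Day of year: 285


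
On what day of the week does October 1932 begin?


Target: October 1, 1932
Anchor: Jan 1, 1932. With p = 1932 - 1 = 1931: (p + p//4 - p//100 + p//400) mod 7 = (1931 + 482 - 19 + 4) mod 7 = 2398 mod 7 = 4 -> Friday (Mon=0 ... Sun=6)
Days before October (Jan-Sep): 274 days
Weekday index = (4 + 274) mod 7 = 5

Saturday


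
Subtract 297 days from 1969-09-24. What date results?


Start: 1969-09-24, subtract 297 days
Back 24 days from September 24 reaches August 31, 1969 -> 273 left
August 1969 has 31 days -> back to July 31, 1969 -> 242 left
July 1969 has 31 days -> back to June 30, 1969 -> 211 left
June 1969 has 30 days -> back to May 31, 1969 -> 181 left
May 1969 has 31 days -> back to April 30, 1969 -> 150 left
April 1969 has 30 days -> back to March 31, 1969 -> 120 left
March 1969 has 31 days -> back to February 28, 1969 -> 89 left
February 1969 has 28 days -> back to January 31, 1969 -> 61 left
January 1969 has 31 days -> back to December 31, 1968 -> 30 left
December 1968: 31 - 30 = 1 -> lands on December 1

Result: 1968-12-01


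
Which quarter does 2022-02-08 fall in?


Month: February (month 2)
Q1: Jan-Mar, Q2: Apr-Jun, Q3: Jul-Sep, Q4: Oct-Dec

Q1


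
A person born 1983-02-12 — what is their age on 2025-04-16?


Birth: 1983-02-12
Reference: 2025-04-16
Year difference: 2025 - 1983 = 42

42 years old


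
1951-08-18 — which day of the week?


Date: August 18, 1951
Anchor: Jan 1, 1951. With p = 1951 - 1 = 1950: (p + p//4 - p//100 + p//400) mod 7 = (1950 + 487 - 19 + 4) mod 7 = 2422 mod 7 = 0 -> Monday (Mon=0 ... Sun=6)
Days before August (Jan-Jul): 212; offset = 212 + 18 - 1 = 229
Weekday index = (0 + 229) mod 7 = 5

Day of the week: Saturday


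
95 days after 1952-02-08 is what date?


Start: 1952-02-08, add 95 days
February 1952 has 29 days: 29 - 8 = 21 days to February 29 -> 74 left
March 1952 has 31 days -> 43 left
April 1952 has 30 days -> 13 left
May 1952: 13 <= 31 -> lands on May 13

Result: 1952-05-13


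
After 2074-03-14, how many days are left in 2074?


Day of year: 73 of 365
Remaining = 365 - 73

292 days


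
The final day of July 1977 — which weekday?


July 1977 has 31 days
Anchor: Jan 1, 1977. With p = 1977 - 1 = 1976: (p + p//4 - p//100 + p//400) mod 7 = (1976 + 494 - 19 + 4) mod 7 = 2455 mod 7 = 5 -> Saturday (Mon=0 ... Sun=6)
Days before July (Jan-Jun): 181; July 1 index = (5 + 181) mod 7 = 4 -> Friday
Last day offset: 31 - 1 = 30 days
Weekday index = (4 + 30) mod 7 = 6

Sunday, July 31


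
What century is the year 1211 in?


Century = (year - 1) // 100 + 1
= (1211 - 1) // 100 + 1
= 1210 // 100 + 1
= 12 + 1

13th century


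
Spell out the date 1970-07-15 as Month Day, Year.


ISO 1970-07-15 parses as year=1970, month=07, day=15
Month 7 -> July

July 15, 1970


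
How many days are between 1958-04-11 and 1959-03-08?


From 1958-04-11 to 1959-03-08
1958-04-11: days before April = 31 + 28 + 31 = 90 (1958 is not a leap year); day of year = 90 + 11 = 101
1959-03-08: days before March = 31 + 28 = 59 (1959 is not a leap year); day of year = 59 + 8 = 67
Rest of 1958: 365 - 101 = 264
Total = 264 + 67 = 331

331 days


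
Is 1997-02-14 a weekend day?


Anchor: Jan 1, 1997. With p = 1997 - 1 = 1996: (p + p//4 - p//100 + p//400) mod 7 = (1996 + 499 - 19 + 4) mod 7 = 2480 mod 7 = 2 -> Wednesday (Mon=0 ... Sun=6)
Day of year: 45; offset = 44
Weekday index = (2 + 44) mod 7 = 4 -> Friday
Weekend days: Saturday, Sunday

No


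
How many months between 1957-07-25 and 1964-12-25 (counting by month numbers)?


From July 1957 to December 1964
7 years * 12 = 84 months, plus 5 months = 89

89 months


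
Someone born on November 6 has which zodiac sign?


Date: November 6
Conventional tropical zodiac dates: Scorpio from October 23 onward; Sagittarius starts November 22
November 6 falls within the Scorpio range

Scorpio


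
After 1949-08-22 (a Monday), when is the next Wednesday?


Current: Monday
Target: Wednesday
Days ahead: 2

Next Wednesday: 1949-08-24


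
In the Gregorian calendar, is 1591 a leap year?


Gregorian leap year rule: divisible by 4, but not by 100, unless also by 400.
1591 is not divisible by 4 -> not a leap year

No


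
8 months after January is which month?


January is month 1
1 + 8 = 9

September


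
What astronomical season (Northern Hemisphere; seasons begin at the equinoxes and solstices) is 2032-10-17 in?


Date: October 17
Astronomical Autumn (approx.; exact equinox/solstice day varies by year): September 22 to December 20
October 17 falls within the Autumn window

Autumn


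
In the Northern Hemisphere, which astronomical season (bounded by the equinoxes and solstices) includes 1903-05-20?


Date: May 20
Astronomical Spring (approx.; exact equinox/solstice day varies by year): March 20 to June 20
May 20 falls within the Spring window

Spring


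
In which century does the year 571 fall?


Century = (year - 1) // 100 + 1
= (571 - 1) // 100 + 1
= 570 // 100 + 1
= 5 + 1

6th century


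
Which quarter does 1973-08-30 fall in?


Month: August (month 8)
Q1: Jan-Mar, Q2: Apr-Jun, Q3: Jul-Sep, Q4: Oct-Dec

Q3


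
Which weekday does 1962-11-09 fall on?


Date: November 9, 1962
Anchor: Jan 1, 1962. With p = 1962 - 1 = 1961: (p + p//4 - p//100 + p//400) mod 7 = (1961 + 490 - 19 + 4) mod 7 = 2436 mod 7 = 0 -> Monday (Mon=0 ... Sun=6)
Days before November (Jan-Oct): 304; offset = 304 + 9 - 1 = 312
Weekday index = (0 + 312) mod 7 = 4

Day of the week: Friday


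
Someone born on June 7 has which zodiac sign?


Date: June 7
Conventional tropical zodiac dates: Gemini from May 21 onward; Cancer starts June 21
June 7 falls within the Gemini range

Gemini


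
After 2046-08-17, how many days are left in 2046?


Day of year: 229 of 365
Remaining = 365 - 229

136 days


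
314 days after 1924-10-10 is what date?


Start: 1924-10-10, add 314 days
October 1924 has 31 days: 31 - 10 = 21 days to October 31 -> 293 left
November 1924 has 30 days -> 263 left
December 1924 has 31 days -> 232 left
January 1925 has 31 days -> 201 left
February 1925 has 28 days -> 173 left
March 1925 has 31 days -> 142 left
April 1925 has 30 days -> 112 left
May 1925 has 31 days -> 81 left
June 1925 has 30 days -> 51 left
July 1925 has 31 days -> 20 left
August 1925: 20 <= 31 -> lands on August 20

Result: 1925-08-20


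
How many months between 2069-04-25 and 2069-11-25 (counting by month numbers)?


From April 2069 to November 2069
0 years * 12 = 0 months, plus 7 months = 7

7 months


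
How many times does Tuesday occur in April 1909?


April 1909 has 30 days
Anchor: Jan 1, 1909. With p = 1909 - 1 = 1908: (p + p//4 - p//100 + p//400) mod 7 = (1908 + 477 - 19 + 4) mod 7 = 2370 mod 7 = 4 -> Friday (Mon=0 ... Sun=6)
Days before April (Jan-Mar): 90; April 1 index = (4 + 90) mod 7 = 3 -> Thursday
First Tuesday is April 6
Tuesdays: 6, 13, 20, 27

4 Tuesdays


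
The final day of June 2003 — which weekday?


June 2003 has 30 days
Anchor: Jan 1, 2003. With p = 2003 - 1 = 2002: (p + p//4 - p//100 + p//400) mod 7 = (2002 + 500 - 20 + 5) mod 7 = 2487 mod 7 = 2 -> Wednesday (Mon=0 ... Sun=6)
Days before June (Jan-May): 151; June 1 index = (2 + 151) mod 7 = 6 -> Sunday
Last day offset: 30 - 1 = 29 days
Weekday index = (6 + 29) mod 7 = 0

Monday, June 30


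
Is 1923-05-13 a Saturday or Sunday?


Anchor: Jan 1, 1923. With p = 1923 - 1 = 1922: (p + p//4 - p//100 + p//400) mod 7 = (1922 + 480 - 19 + 4) mod 7 = 2387 mod 7 = 0 -> Monday (Mon=0 ... Sun=6)
Day of year: 133; offset = 132
Weekday index = (0 + 132) mod 7 = 6 -> Sunday
Weekend days: Saturday, Sunday

Yes


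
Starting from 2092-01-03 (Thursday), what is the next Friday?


Current: Thursday
Target: Friday
Days ahead: 1

Next Friday: 2092-01-04


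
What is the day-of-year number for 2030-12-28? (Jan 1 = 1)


Date: December 28, 2030
Days in months 1 through 11: 334
Plus 28 days in December

Day of year: 362


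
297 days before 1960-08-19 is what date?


Start: 1960-08-19, subtract 297 days
Back 19 days from August 19 reaches July 31, 1960 -> 278 left
July 1960 has 31 days -> back to June 30, 1960 -> 247 left
June 1960 has 30 days -> back to May 31, 1960 -> 217 left
May 1960 has 31 days -> back to April 30, 1960 -> 186 left
April 1960 has 30 days -> back to March 31, 1960 -> 156 left
March 1960 has 31 days -> back to February 29, 1960 -> 125 left
February 1960 has 29 days -> back to January 31, 1960 -> 96 left
January 1960 has 31 days -> back to December 31, 1959 -> 65 left
December 1959 has 31 days -> back to November 30, 1959 -> 34 left
November 1959 has 30 days -> back to October 31, 1959 -> 4 left
October 1959: 31 - 4 = 27 -> lands on October 27

Result: 1959-10-27


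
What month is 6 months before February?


February is month 2
2 - 6 = -4; wrap: -4 + 12 = 8

August


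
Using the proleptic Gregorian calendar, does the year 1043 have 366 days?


Gregorian leap year rule: divisible by 4, but not by 100, unless also by 400.
1043 is not divisible by 4 -> not a leap year

No


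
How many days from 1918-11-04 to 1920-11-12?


From 1918-11-04 to 1920-11-12
1918-11-04: days before November = 31 + 28 + 31 + 30 + 31 + 30 + 31 + 31 + 30 + 31 = 304 (1918 is not a leap year); day of year = 304 + 4 = 308
1920-11-12: days before November = 31 + 29 + 31 + 30 + 31 + 30 + 31 + 31 + 30 + 31 = 305 (1920 is a leap year); day of year = 305 + 12 = 317
Rest of 1918: 365 - 308 = 57
Full years 1919 (365): 365
Total = 57 + 365 + 317 = 739

739 days


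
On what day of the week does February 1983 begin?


Target: February 1, 1983
Anchor: Jan 1, 1983. With p = 1983 - 1 = 1982: (p + p//4 - p//100 + p//400) mod 7 = (1982 + 495 - 19 + 4) mod 7 = 2462 mod 7 = 5 -> Saturday (Mon=0 ... Sun=6)
Days before February (Jan): 31 days
Weekday index = (5 + 31) mod 7 = 1

Tuesday


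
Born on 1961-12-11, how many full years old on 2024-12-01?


Birth: 1961-12-11
Reference: 2024-12-01
Year difference: 2024 - 1961 = 63
Birthday not yet reached in 2024, subtract 1

62 years old


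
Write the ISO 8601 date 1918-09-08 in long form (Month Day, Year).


ISO 1918-09-08 parses as year=1918, month=09, day=08
Month 9 -> September

September 8, 1918


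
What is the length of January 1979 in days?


January 1979

31 days


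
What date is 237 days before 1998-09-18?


Start: 1998-09-18, subtract 237 days
Back 18 days from September 18 reaches August 31, 1998 -> 219 left
August 1998 has 31 days -> back to July 31, 1998 -> 188 left
July 1998 has 31 days -> back to June 30, 1998 -> 157 left
June 1998 has 30 days -> back to May 31, 1998 -> 127 left
May 1998 has 31 days -> back to April 30, 1998 -> 96 left
April 1998 has 30 days -> back to March 31, 1998 -> 66 left
March 1998 has 31 days -> back to February 28, 1998 -> 35 left
February 1998 has 28 days -> back to January 31, 1998 -> 7 left
January 1998: 31 - 7 = 24 -> lands on January 24

Result: 1998-01-24


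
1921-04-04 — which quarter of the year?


Month: April (month 4)
Q1: Jan-Mar, Q2: Apr-Jun, Q3: Jul-Sep, Q4: Oct-Dec

Q2


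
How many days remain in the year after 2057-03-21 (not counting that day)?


Day of year: 80 of 365
Remaining = 365 - 80

285 days


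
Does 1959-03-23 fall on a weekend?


Anchor: Jan 1, 1959. With p = 1959 - 1 = 1958: (p + p//4 - p//100 + p//400) mod 7 = (1958 + 489 - 19 + 4) mod 7 = 2432 mod 7 = 3 -> Thursday (Mon=0 ... Sun=6)
Day of year: 82; offset = 81
Weekday index = (3 + 81) mod 7 = 0 -> Monday
Weekend days: Saturday, Sunday

No


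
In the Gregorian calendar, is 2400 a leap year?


Gregorian leap year rule: divisible by 4, but not by 100, unless also by 400.
2400 is divisible by 400 -> leap year

Yes


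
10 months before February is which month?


February is month 2
2 - 10 = -8; wrap: -8 + 12 = 4

April


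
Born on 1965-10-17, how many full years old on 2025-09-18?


Birth: 1965-10-17
Reference: 2025-09-18
Year difference: 2025 - 1965 = 60
Birthday not yet reached in 2025, subtract 1

59 years old


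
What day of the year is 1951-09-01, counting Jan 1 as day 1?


Date: September 1, 1951
Days in months 1 through 8: 243
Plus 1 days in September

Day of year: 244


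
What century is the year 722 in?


Century = (year - 1) // 100 + 1
= (722 - 1) // 100 + 1
= 721 // 100 + 1
= 7 + 1

8th century


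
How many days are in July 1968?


July 1968

31 days


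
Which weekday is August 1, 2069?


Target: August 1, 2069
Anchor: Jan 1, 2069. With p = 2069 - 1 = 2068: (p + p//4 - p//100 + p//400) mod 7 = (2068 + 517 - 20 + 5) mod 7 = 2570 mod 7 = 1 -> Tuesday (Mon=0 ... Sun=6)
Days before August (Jan-Jul): 212 days
Weekday index = (1 + 212) mod 7 = 3

Thursday


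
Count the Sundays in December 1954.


December 1954 has 31 days
Anchor: Jan 1, 1954. With p = 1954 - 1 = 1953: (p + p//4 - p//100 + p//400) mod 7 = (1953 + 488 - 19 + 4) mod 7 = 2426 mod 7 = 4 -> Friday (Mon=0 ... Sun=6)
Days before December (Jan-Nov): 334; December 1 index = (4 + 334) mod 7 = 2 -> Wednesday
First Sunday is December 5
Sundays: 5, 12, 19, 26

4 Sundays


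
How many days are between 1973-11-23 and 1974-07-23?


From 1973-11-23 to 1974-07-23
1973-11-23: days before November = 31 + 28 + 31 + 30 + 31 + 30 + 31 + 31 + 30 + 31 = 304 (1973 is not a leap year); day of year = 304 + 23 = 327
1974-07-23: days before July = 31 + 28 + 31 + 30 + 31 + 30 = 181 (1974 is not a leap year); day of year = 181 + 23 = 204
Rest of 1973: 365 - 327 = 38
Total = 38 + 204 = 242

242 days


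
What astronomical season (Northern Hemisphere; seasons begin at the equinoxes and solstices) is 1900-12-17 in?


Date: December 17
Astronomical Autumn (approx.; exact equinox/solstice day varies by year): September 22 to December 20
December 17 falls within the Autumn window

Autumn


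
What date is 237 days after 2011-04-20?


Start: 2011-04-20, add 237 days
April 2011 has 30 days: 30 - 20 = 10 days to April 30 -> 227 left
May 2011 has 31 days -> 196 left
June 2011 has 30 days -> 166 left
July 2011 has 31 days -> 135 left
August 2011 has 31 days -> 104 left
September 2011 has 30 days -> 74 left
October 2011 has 31 days -> 43 left
November 2011 has 30 days -> 13 left
December 2011: 13 <= 31 -> lands on December 13

Result: 2011-12-13


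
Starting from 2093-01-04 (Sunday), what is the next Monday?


Current: Sunday
Target: Monday
Days ahead: 1

Next Monday: 2093-01-05


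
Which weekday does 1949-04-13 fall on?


Date: April 13, 1949
Anchor: Jan 1, 1949. With p = 1949 - 1 = 1948: (p + p//4 - p//100 + p//400) mod 7 = (1948 + 487 - 19 + 4) mod 7 = 2420 mod 7 = 5 -> Saturday (Mon=0 ... Sun=6)
Days before April (Jan-Mar): 90; offset = 90 + 13 - 1 = 102
Weekday index = (5 + 102) mod 7 = 2

Day of the week: Wednesday


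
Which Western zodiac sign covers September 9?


Date: September 9
Conventional tropical zodiac dates: Virgo from August 23 onward; Libra starts September 23
September 9 falls within the Virgo range

Virgo


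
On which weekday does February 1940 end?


February 1940 has 29 days
Anchor: Jan 1, 1940. With p = 1940 - 1 = 1939: (p + p//4 - p//100 + p//400) mod 7 = (1939 + 484 - 19 + 4) mod 7 = 2408 mod 7 = 0 -> Monday (Mon=0 ... Sun=6)
Days before February (Jan): 31; February 1 index = (0 + 31) mod 7 = 3 -> Thursday
Last day offset: 29 - 1 = 28 days
Weekday index = (3 + 28) mod 7 = 3

Thursday, February 29


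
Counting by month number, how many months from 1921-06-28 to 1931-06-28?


From June 1921 to June 1931
10 years * 12 = 120 months = 120

120 months


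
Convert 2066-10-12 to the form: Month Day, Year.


ISO 2066-10-12 parses as year=2066, month=10, day=12
Month 10 -> October

October 12, 2066


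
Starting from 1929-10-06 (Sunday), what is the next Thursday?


Current: Sunday
Target: Thursday
Days ahead: 4

Next Thursday: 1929-10-10


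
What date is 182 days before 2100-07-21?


Start: 2100-07-21, subtract 182 days
Back 21 days from July 21 reaches June 30, 2100 -> 161 left
June 2100 has 30 days -> back to May 31, 2100 -> 131 left
May 2100 has 31 days -> back to April 30, 2100 -> 100 left
April 2100 has 30 days -> back to March 31, 2100 -> 70 left
March 2100 has 31 days -> back to February 28, 2100 -> 39 left
February 2100 has 28 days -> back to January 31, 2100 -> 11 left
January 2100: 31 - 11 = 20 -> lands on January 20

Result: 2100-01-20


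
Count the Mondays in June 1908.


June 1908 has 30 days
Anchor: Jan 1, 1908. With p = 1908 - 1 = 1907: (p + p//4 - p//100 + p//400) mod 7 = (1907 + 476 - 19 + 4) mod 7 = 2368 mod 7 = 2 -> Wednesday (Mon=0 ... Sun=6)
Days before June (Jan-May): 152; June 1 index = (2 + 152) mod 7 = 0 -> Monday
First Monday is June 1
Mondays: 1, 8, 15, 22, 29

5 Mondays


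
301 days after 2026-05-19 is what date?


Start: 2026-05-19, add 301 days
May 2026 has 31 days: 31 - 19 = 12 days to May 31 -> 289 left
June 2026 has 30 days -> 259 left
July 2026 has 31 days -> 228 left
August 2026 has 31 days -> 197 left
September 2026 has 30 days -> 167 left
October 2026 has 31 days -> 136 left
November 2026 has 30 days -> 106 left
December 2026 has 31 days -> 75 left
January 2027 has 31 days -> 44 left
February 2027 has 28 days -> 16 left
March 2027: 16 <= 31 -> lands on March 16

Result: 2027-03-16


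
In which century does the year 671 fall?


Century = (year - 1) // 100 + 1
= (671 - 1) // 100 + 1
= 670 // 100 + 1
= 6 + 1

7th century


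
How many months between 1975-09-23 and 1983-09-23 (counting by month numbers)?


From September 1975 to September 1983
8 years * 12 = 96 months = 96

96 months


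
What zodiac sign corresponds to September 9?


Date: September 9
Conventional tropical zodiac dates: Virgo from August 23 onward; Libra starts September 23
September 9 falls within the Virgo range

Virgo


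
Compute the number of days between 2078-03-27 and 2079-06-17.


From 2078-03-27 to 2079-06-17
2078-03-27: days before March = 31 + 28 = 59 (2078 is not a leap year); day of year = 59 + 27 = 86
2079-06-17: days before June = 31 + 28 + 31 + 30 + 31 = 151 (2079 is not a leap year); day of year = 151 + 17 = 168
Rest of 2078: 365 - 86 = 279
Total = 279 + 168 = 447

447 days
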